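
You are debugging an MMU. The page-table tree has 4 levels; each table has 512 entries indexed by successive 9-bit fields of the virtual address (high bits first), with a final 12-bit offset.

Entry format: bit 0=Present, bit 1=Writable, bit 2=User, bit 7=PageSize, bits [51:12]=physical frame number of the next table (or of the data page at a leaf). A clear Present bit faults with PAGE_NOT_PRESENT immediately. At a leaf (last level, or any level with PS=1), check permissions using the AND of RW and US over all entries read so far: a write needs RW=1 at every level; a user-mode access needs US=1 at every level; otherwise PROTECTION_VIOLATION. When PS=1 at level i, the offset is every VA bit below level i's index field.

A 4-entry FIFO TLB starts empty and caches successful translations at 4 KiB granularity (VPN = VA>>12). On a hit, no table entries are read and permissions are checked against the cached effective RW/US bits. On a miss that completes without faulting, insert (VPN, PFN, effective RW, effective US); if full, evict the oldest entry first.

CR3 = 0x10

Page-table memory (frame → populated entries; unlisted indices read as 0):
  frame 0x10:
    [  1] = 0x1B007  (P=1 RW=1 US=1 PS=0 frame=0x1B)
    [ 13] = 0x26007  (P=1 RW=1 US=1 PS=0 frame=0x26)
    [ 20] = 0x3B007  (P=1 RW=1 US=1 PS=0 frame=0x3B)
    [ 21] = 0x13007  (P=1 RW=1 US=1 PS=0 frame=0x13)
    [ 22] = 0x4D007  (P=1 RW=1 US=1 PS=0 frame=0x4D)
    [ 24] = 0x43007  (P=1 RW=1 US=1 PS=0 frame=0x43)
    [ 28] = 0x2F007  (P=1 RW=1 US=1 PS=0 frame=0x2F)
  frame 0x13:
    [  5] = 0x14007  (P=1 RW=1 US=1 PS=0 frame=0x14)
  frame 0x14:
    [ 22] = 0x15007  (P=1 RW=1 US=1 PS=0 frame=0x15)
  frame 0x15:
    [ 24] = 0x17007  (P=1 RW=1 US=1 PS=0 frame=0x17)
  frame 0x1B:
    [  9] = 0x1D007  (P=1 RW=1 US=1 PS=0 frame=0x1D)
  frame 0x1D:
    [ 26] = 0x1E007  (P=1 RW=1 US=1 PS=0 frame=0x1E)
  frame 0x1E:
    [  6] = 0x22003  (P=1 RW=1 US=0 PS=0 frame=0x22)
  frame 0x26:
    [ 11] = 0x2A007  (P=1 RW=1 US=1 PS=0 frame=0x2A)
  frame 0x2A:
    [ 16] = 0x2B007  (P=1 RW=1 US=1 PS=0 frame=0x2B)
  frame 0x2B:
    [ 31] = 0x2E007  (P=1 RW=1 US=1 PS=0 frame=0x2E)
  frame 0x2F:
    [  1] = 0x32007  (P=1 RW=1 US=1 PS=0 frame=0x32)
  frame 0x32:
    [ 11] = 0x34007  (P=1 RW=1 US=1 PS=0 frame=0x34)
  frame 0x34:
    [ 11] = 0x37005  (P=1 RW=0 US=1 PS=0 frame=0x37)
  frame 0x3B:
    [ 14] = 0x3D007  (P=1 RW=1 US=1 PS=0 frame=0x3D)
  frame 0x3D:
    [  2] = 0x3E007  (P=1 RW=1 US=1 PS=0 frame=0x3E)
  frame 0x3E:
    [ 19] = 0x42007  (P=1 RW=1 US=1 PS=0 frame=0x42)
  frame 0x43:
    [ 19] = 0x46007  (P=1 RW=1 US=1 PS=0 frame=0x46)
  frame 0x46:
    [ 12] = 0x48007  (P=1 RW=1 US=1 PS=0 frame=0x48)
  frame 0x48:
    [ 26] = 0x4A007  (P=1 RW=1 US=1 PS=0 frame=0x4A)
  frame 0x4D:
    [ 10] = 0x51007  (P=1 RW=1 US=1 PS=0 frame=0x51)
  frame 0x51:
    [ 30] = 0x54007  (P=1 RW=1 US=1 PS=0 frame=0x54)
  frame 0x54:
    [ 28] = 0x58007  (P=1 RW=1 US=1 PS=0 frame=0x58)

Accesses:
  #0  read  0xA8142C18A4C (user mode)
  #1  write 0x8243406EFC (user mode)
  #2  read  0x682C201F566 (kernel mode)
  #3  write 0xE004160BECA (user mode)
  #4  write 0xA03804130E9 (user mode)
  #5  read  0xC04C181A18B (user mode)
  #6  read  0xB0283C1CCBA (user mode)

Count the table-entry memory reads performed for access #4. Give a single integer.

Per-access translation:
#0 VA=0xA8142C18A4C (r,user):
  lvl0: tbl 0x10, slot 21 ⇒ 0x13007 (P1/RW1/US1/PS0)
  lvl1: tbl 0x13, slot 5 ⇒ 0x14007 (P1/RW1/US1/PS0)
  lvl2: tbl 0x14, slot 22 ⇒ 0x15007 (P1/RW1/US1/PS0)
  lvl3: tbl 0x15, slot 24 ⇒ 0x17007 (P1/RW1/US1/PS0)
  ✓ 0x17A4C  — 4 lookups
#1 VA=0x8243406EFC (w,user):
  lvl0: tbl 0x10, slot 1 ⇒ 0x1B007 (P1/RW1/US1/PS0)
  lvl1: tbl 0x1B, slot 9 ⇒ 0x1D007 (P1/RW1/US1/PS0)
  lvl2: tbl 0x1D, slot 26 ⇒ 0x1E007 (P1/RW1/US1/PS0)
  lvl3: tbl 0x1E, slot 6 ⇒ 0x22003 (P1/RW1/US0/PS0)
  ✗ PROTECTION_VIOLATION  [4 reads]
#2 VA=0x682C201F566 (r,kernel):
  lvl0: tbl 0x10, slot 13 ⇒ 0x26007 (P1/RW1/US1/PS0)
  lvl1: tbl 0x26, slot 11 ⇒ 0x2A007 (P1/RW1/US1/PS0)
  lvl2: tbl 0x2A, slot 16 ⇒ 0x2B007 (P1/RW1/US1/PS0)
  lvl3: tbl 0x2B, slot 31 ⇒ 0x2E007 (P1/RW1/US1/PS0)
  ✓ 0x2E566  — 4 lookups
#3 VA=0xE004160BECA (w,user):
  lvl0: tbl 0x10, slot 28 ⇒ 0x2F007 (P1/RW1/US1/PS0)
  lvl1: tbl 0x2F, slot 1 ⇒ 0x32007 (P1/RW1/US1/PS0)
  lvl2: tbl 0x32, slot 11 ⇒ 0x34007 (P1/RW1/US1/PS0)
  lvl3: tbl 0x34, slot 11 ⇒ 0x37005 (P1/RW0/US1/PS0)
  ✗ PROTECTION_VIOLATION  [4 reads]
#4 VA=0xA03804130E9 (w,user):
  lvl0: tbl 0x10, slot 20 ⇒ 0x3B007 (P1/RW1/US1/PS0)
  lvl1: tbl 0x3B, slot 14 ⇒ 0x3D007 (P1/RW1/US1/PS0)
  lvl2: tbl 0x3D, slot 2 ⇒ 0x3E007 (P1/RW1/US1/PS0)
  lvl3: tbl 0x3E, slot 19 ⇒ 0x42007 (P1/RW1/US1/PS0)
  ✓ 0x420E9  — 4 lookups
#5 VA=0xC04C181A18B (r,user):
  lvl0: tbl 0x10, slot 24 ⇒ 0x43007 (P1/RW1/US1/PS0)
  lvl1: tbl 0x43, slot 19 ⇒ 0x46007 (P1/RW1/US1/PS0)
  lvl2: tbl 0x46, slot 12 ⇒ 0x48007 (P1/RW1/US1/PS0)
  lvl3: tbl 0x48, slot 26 ⇒ 0x4A007 (P1/RW1/US1/PS0)
  ✓ 0x4A18B  — 4 lookups
#6 VA=0xB0283C1CCBA (r,user):
  lvl0: tbl 0x10, slot 22 ⇒ 0x4D007 (P1/RW1/US1/PS0)
  lvl1: tbl 0x4D, slot 10 ⇒ 0x51007 (P1/RW1/US1/PS0)
  lvl2: tbl 0x51, slot 30 ⇒ 0x54007 (P1/RW1/US1/PS0)
  lvl3: tbl 0x54, slot 28 ⇒ 0x58007 (P1/RW1/US1/PS0)
  ✓ 0x58CBA  — 4 lookups

Entries read for #4: 4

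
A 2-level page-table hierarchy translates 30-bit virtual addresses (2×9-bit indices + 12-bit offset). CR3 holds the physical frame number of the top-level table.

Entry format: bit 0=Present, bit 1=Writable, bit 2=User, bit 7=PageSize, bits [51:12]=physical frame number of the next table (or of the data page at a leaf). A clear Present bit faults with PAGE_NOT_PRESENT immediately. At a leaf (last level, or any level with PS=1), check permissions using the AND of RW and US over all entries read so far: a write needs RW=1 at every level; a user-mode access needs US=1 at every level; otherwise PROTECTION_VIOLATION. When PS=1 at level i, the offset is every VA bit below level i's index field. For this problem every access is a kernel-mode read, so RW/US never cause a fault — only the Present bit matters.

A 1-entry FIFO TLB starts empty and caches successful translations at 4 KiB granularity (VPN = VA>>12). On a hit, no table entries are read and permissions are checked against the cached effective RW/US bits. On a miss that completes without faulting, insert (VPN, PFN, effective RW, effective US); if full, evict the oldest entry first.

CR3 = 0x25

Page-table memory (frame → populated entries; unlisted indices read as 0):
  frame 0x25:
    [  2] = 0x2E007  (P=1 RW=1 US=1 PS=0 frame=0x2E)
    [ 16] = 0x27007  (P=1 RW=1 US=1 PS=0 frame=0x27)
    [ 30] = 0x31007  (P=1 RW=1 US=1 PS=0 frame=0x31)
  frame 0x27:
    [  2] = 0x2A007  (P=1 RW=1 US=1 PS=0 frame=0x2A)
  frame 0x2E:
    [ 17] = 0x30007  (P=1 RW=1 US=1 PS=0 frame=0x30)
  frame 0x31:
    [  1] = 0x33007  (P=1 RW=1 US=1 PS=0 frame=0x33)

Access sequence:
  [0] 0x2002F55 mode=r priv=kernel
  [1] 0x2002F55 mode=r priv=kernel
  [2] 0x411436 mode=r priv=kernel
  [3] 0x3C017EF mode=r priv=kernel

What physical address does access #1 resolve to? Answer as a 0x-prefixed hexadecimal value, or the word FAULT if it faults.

Walk each access:
#0 VA=0x2002F55 (r,kernel):
  lvl0: tbl 0x25, slot 16 ⇒ 0x27007 (P1/RW1/US1/PS0)
  lvl1: tbl 0x27, slot 2 ⇒ 0x2A007 (P1/RW1/US1/PS0)
  ⇒ phys 0x2AF55  [2 reads]
#1 VA=0x2002F55 (r,kernel):
  TLB hit vpn=0x2002 → PA=0x2AF55
#2 VA=0x411436 (r,kernel):
  lvl0: tbl 0x25, slot 2 ⇒ 0x2E007 (P1/RW1/US1/PS0)
  lvl1: tbl 0x2E, slot 17 ⇒ 0x30007 (P1/RW1/US1/PS0)
  ⇒ phys 0x30436  [2 reads]
#3 VA=0x3C017EF (r,kernel):
  lvl0: tbl 0x25, slot 30 ⇒ 0x31007 (P1/RW1/US1/PS0)
  lvl1: tbl 0x31, slot 1 ⇒ 0x33007 (P1/RW1/US1/PS0)
  ⇒ phys 0x337EF  [2 reads]

Access #1 PA: 0x2AF55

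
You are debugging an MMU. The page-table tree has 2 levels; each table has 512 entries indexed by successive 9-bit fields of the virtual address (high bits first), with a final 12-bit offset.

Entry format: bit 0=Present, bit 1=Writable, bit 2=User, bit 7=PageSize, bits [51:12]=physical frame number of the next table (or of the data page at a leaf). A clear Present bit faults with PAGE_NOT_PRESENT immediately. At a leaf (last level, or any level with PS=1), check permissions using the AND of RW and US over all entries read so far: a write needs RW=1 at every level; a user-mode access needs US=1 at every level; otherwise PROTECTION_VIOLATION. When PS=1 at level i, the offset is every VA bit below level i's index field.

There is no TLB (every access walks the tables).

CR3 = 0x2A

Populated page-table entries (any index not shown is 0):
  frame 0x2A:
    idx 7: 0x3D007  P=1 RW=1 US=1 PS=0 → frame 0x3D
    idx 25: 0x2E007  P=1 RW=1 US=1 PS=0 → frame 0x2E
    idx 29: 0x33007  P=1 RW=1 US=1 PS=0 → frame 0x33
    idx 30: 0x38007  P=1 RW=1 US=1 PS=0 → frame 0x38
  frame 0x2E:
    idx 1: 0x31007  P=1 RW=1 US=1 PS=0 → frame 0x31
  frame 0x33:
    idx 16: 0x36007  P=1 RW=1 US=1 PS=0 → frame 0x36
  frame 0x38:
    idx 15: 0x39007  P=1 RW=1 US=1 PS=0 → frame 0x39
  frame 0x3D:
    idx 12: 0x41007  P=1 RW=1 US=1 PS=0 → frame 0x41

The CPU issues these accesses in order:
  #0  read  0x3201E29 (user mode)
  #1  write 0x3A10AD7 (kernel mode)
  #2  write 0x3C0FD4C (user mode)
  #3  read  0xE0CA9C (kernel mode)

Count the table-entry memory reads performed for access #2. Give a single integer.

Walk each access:
#0 VA=0x3201E29 (r,user):
  L0: frame=0x2A idx=25 entry=0x2E007 [P=1 RW=1 US=1 PS=0]
  L1: frame=0x2E idx=1 entry=0x31007 [P=1 RW=1 US=1 PS=0]
  ✓ 0x31E29  — 2 lookups
#1 VA=0x3A10AD7 (w,kernel):
  L0: frame=0x2A idx=29 entry=0x33007 [P=1 RW=1 US=1 PS=0]
  L1: frame=0x33 idx=16 entry=0x36007 [P=1 RW=1 US=1 PS=0]
  ✓ 0x36AD7  — 2 lookups
#2 VA=0x3C0FD4C (w,user):
  L0: frame=0x2A idx=30 entry=0x38007 [P=1 RW=1 US=1 PS=0]
  L1: frame=0x38 idx=15 entry=0x39007 [P=1 RW=1 US=1 PS=0]
  ✓ 0x39D4C  — 2 lookups
#3 VA=0xE0CA9C (r,kernel):
  L0: frame=0x2A idx=7 entry=0x3D007 [P=1 RW=1 US=1 PS=0]
  L1: frame=0x3D idx=12 entry=0x41007 [P=1 RW=1 US=1 PS=0]
  ✓ 0x41A9C  — 2 lookups

Entries read for #2: 2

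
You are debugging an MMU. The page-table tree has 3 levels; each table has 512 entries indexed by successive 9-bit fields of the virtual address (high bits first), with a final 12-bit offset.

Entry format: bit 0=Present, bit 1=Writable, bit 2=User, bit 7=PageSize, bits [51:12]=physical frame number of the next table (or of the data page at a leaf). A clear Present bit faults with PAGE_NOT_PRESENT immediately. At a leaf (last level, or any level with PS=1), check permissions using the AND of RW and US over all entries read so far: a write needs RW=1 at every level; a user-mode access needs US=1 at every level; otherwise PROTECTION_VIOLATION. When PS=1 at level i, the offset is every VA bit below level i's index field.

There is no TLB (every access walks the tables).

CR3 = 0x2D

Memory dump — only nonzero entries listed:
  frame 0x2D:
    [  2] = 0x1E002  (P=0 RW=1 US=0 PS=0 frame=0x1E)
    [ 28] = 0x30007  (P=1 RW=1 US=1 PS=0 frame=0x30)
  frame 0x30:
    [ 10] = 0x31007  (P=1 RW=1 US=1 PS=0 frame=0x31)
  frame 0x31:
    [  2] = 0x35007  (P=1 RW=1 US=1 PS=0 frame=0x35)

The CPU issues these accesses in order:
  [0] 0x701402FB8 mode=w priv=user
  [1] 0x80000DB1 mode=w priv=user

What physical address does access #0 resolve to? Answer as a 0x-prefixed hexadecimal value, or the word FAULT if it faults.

Trace:
#0 VA=0x701402FB8 (w,user):
  lvl0: tbl 0x2D, slot 28 ⇒ 0x30007 (P1/RW1/US1/PS0)
  lvl1: tbl 0x30, slot 10 ⇒ 0x31007 (P1/RW1/US1/PS0)
  lvl2: tbl 0x31, slot 2 ⇒ 0x35007 (P1/RW1/US1/PS0)
  ✓ 0x35FB8  — 3 lookups
#1 VA=0x80000DB1 (w,user):
  lvl0: tbl 0x2D, slot 2 ⇒ 0x1E002 (P0/RW1/US0/PS0)
  ⇒ fault: PAGE_NOT_PRESENT  — 1 lookups

Access #0 PA: 0x35FB8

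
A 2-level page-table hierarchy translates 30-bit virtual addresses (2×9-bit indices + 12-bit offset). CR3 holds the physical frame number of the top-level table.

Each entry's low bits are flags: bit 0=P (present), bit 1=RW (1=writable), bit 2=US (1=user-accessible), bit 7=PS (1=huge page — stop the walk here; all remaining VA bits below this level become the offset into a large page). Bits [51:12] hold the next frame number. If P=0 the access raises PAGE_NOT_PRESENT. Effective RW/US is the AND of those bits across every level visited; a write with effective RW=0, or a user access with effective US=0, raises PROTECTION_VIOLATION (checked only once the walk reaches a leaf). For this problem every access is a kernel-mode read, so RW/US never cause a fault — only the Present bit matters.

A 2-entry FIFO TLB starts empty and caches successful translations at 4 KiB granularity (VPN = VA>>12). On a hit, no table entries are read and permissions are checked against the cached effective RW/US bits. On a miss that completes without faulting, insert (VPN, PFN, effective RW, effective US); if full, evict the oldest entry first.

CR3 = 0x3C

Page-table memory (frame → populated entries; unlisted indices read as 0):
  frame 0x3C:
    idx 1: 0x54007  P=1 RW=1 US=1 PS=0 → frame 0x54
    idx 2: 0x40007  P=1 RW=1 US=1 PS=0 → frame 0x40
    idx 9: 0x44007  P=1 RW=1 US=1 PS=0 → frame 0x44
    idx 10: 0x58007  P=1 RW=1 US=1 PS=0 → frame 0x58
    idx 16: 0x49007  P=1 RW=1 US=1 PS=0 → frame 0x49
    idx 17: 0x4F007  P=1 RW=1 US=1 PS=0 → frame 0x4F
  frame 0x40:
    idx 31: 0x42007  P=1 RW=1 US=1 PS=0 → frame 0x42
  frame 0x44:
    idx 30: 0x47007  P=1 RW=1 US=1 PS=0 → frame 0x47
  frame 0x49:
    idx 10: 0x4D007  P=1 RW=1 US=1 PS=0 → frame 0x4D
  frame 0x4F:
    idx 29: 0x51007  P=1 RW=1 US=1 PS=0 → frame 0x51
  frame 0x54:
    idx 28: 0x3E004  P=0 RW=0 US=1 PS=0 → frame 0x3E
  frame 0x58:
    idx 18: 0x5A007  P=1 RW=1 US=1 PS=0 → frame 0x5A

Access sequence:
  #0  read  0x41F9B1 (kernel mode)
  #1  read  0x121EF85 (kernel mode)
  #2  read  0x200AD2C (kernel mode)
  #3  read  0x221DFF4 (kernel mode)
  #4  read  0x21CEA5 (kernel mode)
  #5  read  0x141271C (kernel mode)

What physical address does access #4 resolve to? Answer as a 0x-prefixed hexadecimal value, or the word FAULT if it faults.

Trace:
#0 VA=0x41F9B1 (r,kernel):
  [0] read 0x3C idx=2: raw=0x40007 flags P=1 W=1 U=1 S=0
  [1] read 0x40 idx=31: raw=0x42007 flags P=1 W=1 U=1 S=0
  ⇒ phys 0x429B1  [2 reads]
#1 VA=0x121EF85 (r,kernel):
  [0] read 0x3C idx=9: raw=0x44007 flags P=1 W=1 U=1 S=0
  [1] read 0x44 idx=30: raw=0x47007 flags P=1 W=1 U=1 S=0
  ⇒ phys 0x47F85  [2 reads]
#2 VA=0x200AD2C (r,kernel):
  [0] read 0x3C idx=16: raw=0x49007 flags P=1 W=1 U=1 S=0
  [1] read 0x49 idx=10: raw=0x4D007 flags P=1 W=1 U=1 S=0
  ⇒ phys 0x4DD2C  [2 reads]
#3 VA=0x221DFF4 (r,kernel):
  [0] read 0x3C idx=17: raw=0x4F007 flags P=1 W=1 U=1 S=0
  [1] read 0x4F idx=29: raw=0x51007 flags P=1 W=1 U=1 S=0
  ⇒ phys 0x51FF4  [2 reads]
#4 VA=0x21CEA5 (r,kernel):
  [0] read 0x3C idx=1: raw=0x54007 flags P=1 W=1 U=1 S=0
  [1] read 0x54 idx=28: raw=0x3E004 flags P=0 W=0 U=1 S=0
  ⇒ fault: PAGE_NOT_PRESENT  — 2 lookups
#5 VA=0x141271C (r,kernel):
  [0] read 0x3C idx=10: raw=0x58007 flags P=1 W=1 U=1 S=0
  [1] read 0x58 idx=18: raw=0x5A007 flags P=1 W=1 U=1 S=0
  ⇒ phys 0x5A71C  [2 reads]

Access #4 PA: FAULT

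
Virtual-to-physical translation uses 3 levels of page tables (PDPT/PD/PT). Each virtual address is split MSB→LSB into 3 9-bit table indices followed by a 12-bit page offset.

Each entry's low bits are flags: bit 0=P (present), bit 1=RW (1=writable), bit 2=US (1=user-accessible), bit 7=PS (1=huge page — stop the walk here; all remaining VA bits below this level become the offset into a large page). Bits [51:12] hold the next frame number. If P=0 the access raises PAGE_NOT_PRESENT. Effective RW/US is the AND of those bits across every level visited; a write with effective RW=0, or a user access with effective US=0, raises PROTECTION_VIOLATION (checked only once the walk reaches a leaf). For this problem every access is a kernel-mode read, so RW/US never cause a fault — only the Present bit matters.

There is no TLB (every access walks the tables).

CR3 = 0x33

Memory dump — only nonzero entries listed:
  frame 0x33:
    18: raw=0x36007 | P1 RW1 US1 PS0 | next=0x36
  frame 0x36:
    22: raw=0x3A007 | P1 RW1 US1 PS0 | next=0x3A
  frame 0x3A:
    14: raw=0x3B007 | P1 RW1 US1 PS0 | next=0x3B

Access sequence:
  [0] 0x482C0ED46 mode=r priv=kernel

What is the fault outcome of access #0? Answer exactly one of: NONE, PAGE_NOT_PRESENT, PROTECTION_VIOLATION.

Walk each access:
#0 VA=0x482C0ED46 (r,kernel):
  [0] read 0x33 idx=18: raw=0x36007 flags P=1 W=1 U=1 S=0
  [1] read 0x36 idx=22: raw=0x3A007 flags P=1 W=1 U=1 S=0
  [2] read 0x3A idx=14: raw=0x3B007 flags P=1 W=1 U=1 S=0
  ✓ 0x3BD46  — 3 lookups

Access #0 fault: NONE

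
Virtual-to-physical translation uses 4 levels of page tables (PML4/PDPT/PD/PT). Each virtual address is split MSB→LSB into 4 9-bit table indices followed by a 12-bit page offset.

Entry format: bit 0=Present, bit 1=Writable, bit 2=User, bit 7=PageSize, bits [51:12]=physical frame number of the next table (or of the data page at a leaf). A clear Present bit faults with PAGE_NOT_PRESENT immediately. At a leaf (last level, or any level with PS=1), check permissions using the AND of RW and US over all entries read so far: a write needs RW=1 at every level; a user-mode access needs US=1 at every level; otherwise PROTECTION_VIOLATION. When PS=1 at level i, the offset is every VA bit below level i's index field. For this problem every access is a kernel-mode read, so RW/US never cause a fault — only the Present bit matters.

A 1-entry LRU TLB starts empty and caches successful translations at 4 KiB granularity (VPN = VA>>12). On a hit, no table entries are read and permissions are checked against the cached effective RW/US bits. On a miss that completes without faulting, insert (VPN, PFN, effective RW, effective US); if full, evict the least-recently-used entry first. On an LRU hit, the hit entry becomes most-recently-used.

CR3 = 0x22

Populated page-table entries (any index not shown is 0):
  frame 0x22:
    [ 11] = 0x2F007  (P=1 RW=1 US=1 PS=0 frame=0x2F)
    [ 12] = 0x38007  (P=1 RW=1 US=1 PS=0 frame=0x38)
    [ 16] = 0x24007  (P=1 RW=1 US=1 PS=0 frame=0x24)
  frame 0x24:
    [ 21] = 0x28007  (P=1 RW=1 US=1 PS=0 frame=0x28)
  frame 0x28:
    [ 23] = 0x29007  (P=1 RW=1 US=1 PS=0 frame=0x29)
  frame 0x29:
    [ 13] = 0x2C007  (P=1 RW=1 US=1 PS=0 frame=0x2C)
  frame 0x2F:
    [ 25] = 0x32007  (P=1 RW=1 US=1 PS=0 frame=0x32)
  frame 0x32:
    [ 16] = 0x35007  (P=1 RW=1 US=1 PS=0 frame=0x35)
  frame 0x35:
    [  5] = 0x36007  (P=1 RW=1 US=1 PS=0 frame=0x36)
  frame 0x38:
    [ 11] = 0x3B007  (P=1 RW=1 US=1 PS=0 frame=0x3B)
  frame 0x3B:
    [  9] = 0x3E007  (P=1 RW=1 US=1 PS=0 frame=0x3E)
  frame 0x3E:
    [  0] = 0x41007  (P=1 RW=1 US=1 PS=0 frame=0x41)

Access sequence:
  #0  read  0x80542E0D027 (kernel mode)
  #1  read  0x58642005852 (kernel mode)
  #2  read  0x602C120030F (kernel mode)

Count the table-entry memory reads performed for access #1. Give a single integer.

Trace:
#0 VA=0x80542E0D027 (r,kernel):
  lvl0: tbl 0x22, slot 16 ⇒ 0x24007 (P1/RW1/US1/PS0)
  lvl1: tbl 0x24, slot 21 ⇒ 0x28007 (P1/RW1/US1/PS0)
  lvl2: tbl 0x28, slot 23 ⇒ 0x29007 (P1/RW1/US1/PS0)
  lvl3: tbl 0x29, slot 13 ⇒ 0x2C007 (P1/RW1/US1/PS0)
  ⇒ phys 0x2C027  [4 reads]
#1 VA=0x58642005852 (r,kernel):
  lvl0: tbl 0x22, slot 11 ⇒ 0x2F007 (P1/RW1/US1/PS0)
  lvl1: tbl 0x2F, slot 25 ⇒ 0x32007 (P1/RW1/US1/PS0)
  lvl2: tbl 0x32, slot 16 ⇒ 0x35007 (P1/RW1/US1/PS0)
  lvl3: tbl 0x35, slot 5 ⇒ 0x36007 (P1/RW1/US1/PS0)
  ⇒ phys 0x36852  [4 reads]
#2 VA=0x602C120030F (r,kernel):
  lvl0: tbl 0x22, slot 12 ⇒ 0x38007 (P1/RW1/US1/PS0)
  lvl1: tbl 0x38, slot 11 ⇒ 0x3B007 (P1/RW1/US1/PS0)
  lvl2: tbl 0x3B, slot 9 ⇒ 0x3E007 (P1/RW1/US1/PS0)
  lvl3: tbl 0x3E, slot 0 ⇒ 0x41007 (P1/RW1/US1/PS0)
  ⇒ phys 0x4130F  [4 reads]

Entries read for #1: 4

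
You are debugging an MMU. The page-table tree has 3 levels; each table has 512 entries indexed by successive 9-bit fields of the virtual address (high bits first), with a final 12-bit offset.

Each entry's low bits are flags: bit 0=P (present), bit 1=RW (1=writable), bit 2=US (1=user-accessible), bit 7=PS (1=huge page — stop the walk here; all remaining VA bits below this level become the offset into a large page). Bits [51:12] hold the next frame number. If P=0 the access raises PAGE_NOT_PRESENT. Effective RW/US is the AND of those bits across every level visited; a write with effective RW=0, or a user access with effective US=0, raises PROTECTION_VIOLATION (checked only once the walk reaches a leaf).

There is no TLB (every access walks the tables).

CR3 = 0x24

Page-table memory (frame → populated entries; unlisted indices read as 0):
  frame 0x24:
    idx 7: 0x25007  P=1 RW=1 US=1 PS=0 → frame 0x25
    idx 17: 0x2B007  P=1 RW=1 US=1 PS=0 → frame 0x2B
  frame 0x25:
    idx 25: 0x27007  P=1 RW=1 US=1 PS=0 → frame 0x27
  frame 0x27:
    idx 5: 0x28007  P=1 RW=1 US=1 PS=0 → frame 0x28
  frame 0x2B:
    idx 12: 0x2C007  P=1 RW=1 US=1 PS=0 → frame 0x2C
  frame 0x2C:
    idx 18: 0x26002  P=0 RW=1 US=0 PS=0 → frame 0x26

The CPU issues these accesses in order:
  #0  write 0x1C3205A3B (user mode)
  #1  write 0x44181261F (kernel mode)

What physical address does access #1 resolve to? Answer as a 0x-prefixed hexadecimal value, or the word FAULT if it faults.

Trace:
#0 VA=0x1C3205A3B (w,user):
  L0: frame=0x24 idx=7 entry=0x25007 [P=1 RW=1 US=1 PS=0]
  L1: frame=0x25 idx=25 entry=0x27007 [P=1 RW=1 US=1 PS=0]
  L2: frame=0x27 idx=5 entry=0x28007 [P=1 RW=1 US=1 PS=0]
  → PA=0x28A3B  (3 entries read)
#1 VA=0x44181261F (w,kernel):
  L0: frame=0x24 idx=17 entry=0x2B007 [P=1 RW=1 US=1 PS=0]
  L1: frame=0x2B idx=12 entry=0x2C007 [P=1 RW=1 US=1 PS=0]
  L2: frame=0x2C idx=18 entry=0x26002 [P=0 RW=1 US=0 PS=0]
  → PAGE_NOT_PRESENT  (3 entries read)

Access #1 PA: FAULT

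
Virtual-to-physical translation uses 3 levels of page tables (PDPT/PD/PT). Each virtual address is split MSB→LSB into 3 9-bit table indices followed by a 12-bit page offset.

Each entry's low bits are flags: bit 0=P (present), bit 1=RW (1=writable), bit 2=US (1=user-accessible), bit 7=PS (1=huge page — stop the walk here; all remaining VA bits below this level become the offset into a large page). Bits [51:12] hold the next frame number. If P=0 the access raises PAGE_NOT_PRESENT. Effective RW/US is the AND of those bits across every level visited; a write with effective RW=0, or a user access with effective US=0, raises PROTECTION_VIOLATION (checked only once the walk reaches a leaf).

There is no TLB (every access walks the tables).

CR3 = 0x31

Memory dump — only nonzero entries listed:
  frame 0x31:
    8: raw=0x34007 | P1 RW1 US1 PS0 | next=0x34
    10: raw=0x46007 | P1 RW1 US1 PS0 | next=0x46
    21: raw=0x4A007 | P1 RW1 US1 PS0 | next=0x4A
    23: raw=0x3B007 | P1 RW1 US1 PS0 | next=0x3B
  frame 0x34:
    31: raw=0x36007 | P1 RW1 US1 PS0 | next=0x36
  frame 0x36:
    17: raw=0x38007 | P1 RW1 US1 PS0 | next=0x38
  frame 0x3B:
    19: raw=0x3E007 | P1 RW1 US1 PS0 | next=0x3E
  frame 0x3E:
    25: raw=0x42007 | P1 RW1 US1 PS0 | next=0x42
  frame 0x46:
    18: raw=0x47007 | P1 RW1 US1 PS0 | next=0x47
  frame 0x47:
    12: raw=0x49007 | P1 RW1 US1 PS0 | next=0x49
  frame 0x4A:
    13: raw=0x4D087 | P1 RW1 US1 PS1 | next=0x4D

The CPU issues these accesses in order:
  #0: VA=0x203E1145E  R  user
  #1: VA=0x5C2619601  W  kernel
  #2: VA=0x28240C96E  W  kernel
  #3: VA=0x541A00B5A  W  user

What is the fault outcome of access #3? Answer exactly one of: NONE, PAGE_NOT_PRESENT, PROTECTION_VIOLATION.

Trace:
#0 VA=0x203E1145E (r,user):
  L0: frame=0x31 idx=8 entry=0x34007 [P=1 RW=1 US=1 PS=0]
  L1: frame=0x34 idx=31 entry=0x36007 [P=1 RW=1 US=1 PS=0]
  L2: frame=0x36 idx=17 entry=0x38007 [P=1 RW=1 US=1 PS=0]
  → PA=0x3845E  (3 entries read)
#1 VA=0x5C2619601 (w,kernel):
  L0: frame=0x31 idx=23 entry=0x3B007 [P=1 RW=1 US=1 PS=0]
  L1: frame=0x3B idx=19 entry=0x3E007 [P=1 RW=1 US=1 PS=0]
  L2: frame=0x3E idx=25 entry=0x42007 [P=1 RW=1 US=1 PS=0]
  → PA=0x42601  (3 entries read)
#2 VA=0x28240C96E (w,kernel):
  L0: frame=0x31 idx=10 entry=0x46007 [P=1 RW=1 US=1 PS=0]
  L1: frame=0x46 idx=18 entry=0x47007 [P=1 RW=1 US=1 PS=0]
  L2: frame=0x47 idx=12 entry=0x49007 [P=1 RW=1 US=1 PS=0]
  → PA=0x4996E  (3 entries read)
#3 VA=0x541A00B5A (w,user):
  L0: frame=0x31 idx=21 entry=0x4A007 [P=1 RW=1 US=1 PS=0]
  L1: frame=0x4A idx=13 entry=0x4D087 [P=1 RW=1 US=1 PS=1]
  → PA=0x4DB5A (huge @L1)  (2 entries read)

Access #3 fault: NONE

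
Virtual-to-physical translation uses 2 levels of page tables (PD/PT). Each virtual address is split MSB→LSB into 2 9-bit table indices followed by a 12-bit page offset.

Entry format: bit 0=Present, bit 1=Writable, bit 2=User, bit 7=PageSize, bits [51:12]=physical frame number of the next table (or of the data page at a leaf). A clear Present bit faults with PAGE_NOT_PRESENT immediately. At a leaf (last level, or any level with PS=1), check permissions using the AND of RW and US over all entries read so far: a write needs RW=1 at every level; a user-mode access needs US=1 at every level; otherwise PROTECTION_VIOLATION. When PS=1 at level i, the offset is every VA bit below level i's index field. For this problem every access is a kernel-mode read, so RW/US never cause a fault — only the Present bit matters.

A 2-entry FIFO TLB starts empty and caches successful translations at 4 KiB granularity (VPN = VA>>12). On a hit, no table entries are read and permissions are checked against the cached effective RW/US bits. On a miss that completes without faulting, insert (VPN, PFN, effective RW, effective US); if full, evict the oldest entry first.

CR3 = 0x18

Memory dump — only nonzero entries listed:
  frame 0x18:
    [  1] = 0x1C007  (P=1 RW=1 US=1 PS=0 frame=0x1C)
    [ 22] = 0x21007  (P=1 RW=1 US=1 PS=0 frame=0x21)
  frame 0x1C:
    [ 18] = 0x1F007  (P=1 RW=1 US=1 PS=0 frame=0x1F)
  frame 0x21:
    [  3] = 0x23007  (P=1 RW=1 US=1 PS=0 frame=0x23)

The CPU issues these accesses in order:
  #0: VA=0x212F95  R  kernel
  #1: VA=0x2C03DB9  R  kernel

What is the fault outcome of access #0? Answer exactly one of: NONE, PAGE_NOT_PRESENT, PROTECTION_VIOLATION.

Per-access translation:
#0 VA=0x212F95 (r,kernel):
  [0] read 0x18 idx=1: raw=0x1C007 flags P=1 W=1 U=1 S=0
  [1] read 0x1C idx=18: raw=0x1F007 flags P=1 W=1 U=1 S=0
  ✓ 0x1FF95  — 2 lookups
#1 VA=0x2C03DB9 (r,kernel):
  [0] read 0x18 idx=22: raw=0x21007 flags P=1 W=1 U=1 S=0
  [1] read 0x21 idx=3: raw=0x23007 flags P=1 W=1 U=1 S=0
  ✓ 0x23DB9  — 2 lookups

Access #0 fault: NONE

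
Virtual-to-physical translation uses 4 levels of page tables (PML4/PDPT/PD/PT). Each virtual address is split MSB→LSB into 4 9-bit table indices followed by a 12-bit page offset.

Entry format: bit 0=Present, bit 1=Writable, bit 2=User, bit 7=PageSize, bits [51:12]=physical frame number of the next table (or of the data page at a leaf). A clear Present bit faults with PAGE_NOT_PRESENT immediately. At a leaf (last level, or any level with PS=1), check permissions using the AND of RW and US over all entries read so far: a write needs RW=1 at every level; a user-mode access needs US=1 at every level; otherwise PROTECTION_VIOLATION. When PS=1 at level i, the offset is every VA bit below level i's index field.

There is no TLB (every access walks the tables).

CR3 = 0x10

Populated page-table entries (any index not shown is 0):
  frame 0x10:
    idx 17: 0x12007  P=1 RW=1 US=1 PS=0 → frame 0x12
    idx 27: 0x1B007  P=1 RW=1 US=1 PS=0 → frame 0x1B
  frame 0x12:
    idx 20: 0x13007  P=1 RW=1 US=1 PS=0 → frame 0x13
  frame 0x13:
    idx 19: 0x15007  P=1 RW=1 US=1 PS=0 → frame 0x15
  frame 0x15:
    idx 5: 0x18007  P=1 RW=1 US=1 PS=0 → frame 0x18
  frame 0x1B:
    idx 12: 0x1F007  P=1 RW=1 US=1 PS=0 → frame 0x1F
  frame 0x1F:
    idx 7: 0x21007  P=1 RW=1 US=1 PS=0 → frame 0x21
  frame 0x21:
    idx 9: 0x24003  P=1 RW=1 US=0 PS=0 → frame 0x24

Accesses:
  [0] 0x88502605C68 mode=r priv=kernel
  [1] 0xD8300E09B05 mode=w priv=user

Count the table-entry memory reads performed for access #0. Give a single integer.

Walk each access:
#0 VA=0x88502605C68 (r,kernel):
  L0: frame=0x10 idx=17 entry=0x12007 [P=1 RW=1 US=1 PS=0]
  L1: frame=0x12 idx=20 entry=0x13007 [P=1 RW=1 US=1 PS=0]
  L2: frame=0x13 idx=19 entry=0x15007 [P=1 RW=1 US=1 PS=0]
  L3: frame=0x15 idx=5 entry=0x18007 [P=1 RW=1 US=1 PS=0]
  ⇒ phys 0x18C68  [4 reads]
#1 VA=0xD8300E09B05 (w,user):
  L0: frame=0x10 idx=27 entry=0x1B007 [P=1 RW=1 US=1 PS=0]
  L1: frame=0x1B idx=12 entry=0x1F007 [P=1 RW=1 US=1 PS=0]
  L2: frame=0x1F idx=7 entry=0x21007 [P=1 RW=1 US=1 PS=0]
  L3: frame=0x21 idx=9 entry=0x24003 [P=1 RW=1 US=0 PS=0]
  ⇒ fault: PROTECTION_VIOLATION  — 4 lookups

Entries read for #0: 4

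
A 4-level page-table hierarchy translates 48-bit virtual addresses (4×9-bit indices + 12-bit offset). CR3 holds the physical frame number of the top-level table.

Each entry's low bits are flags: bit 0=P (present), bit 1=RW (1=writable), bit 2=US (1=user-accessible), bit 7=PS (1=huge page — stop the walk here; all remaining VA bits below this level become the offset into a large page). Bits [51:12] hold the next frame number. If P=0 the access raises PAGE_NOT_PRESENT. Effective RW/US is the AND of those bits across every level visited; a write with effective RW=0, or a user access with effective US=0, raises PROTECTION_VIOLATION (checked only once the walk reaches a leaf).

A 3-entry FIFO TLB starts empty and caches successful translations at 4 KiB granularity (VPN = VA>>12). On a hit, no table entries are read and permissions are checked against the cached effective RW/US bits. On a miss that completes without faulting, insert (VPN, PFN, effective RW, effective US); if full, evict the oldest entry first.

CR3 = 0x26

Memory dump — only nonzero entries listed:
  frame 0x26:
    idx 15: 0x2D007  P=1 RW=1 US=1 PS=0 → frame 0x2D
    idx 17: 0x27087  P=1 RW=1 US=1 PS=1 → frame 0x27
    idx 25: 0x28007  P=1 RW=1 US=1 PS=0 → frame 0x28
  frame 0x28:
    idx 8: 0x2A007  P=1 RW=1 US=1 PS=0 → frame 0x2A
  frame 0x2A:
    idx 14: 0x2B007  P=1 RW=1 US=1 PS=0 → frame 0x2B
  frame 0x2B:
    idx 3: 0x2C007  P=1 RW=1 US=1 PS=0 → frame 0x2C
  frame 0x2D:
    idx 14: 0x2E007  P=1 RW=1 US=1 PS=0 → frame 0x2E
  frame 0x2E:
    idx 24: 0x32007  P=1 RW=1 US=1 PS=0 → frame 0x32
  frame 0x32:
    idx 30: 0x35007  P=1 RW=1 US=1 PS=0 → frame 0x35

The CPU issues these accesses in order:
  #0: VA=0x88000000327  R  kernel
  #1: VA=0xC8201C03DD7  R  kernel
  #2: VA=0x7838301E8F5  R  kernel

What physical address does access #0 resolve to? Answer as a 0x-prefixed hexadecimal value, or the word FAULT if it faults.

Trace:
#0 VA=0x88000000327 (r,kernel):
  lvl0: tbl 0x26, slot 17 ⇒ 0x27087 (P1/RW1/US1/PS1)
  → PA=0x27327 (huge @L0)  (1 entries read)
#1 VA=0xC8201C03DD7 (r,kernel):
  lvl0: tbl 0x26, slot 25 ⇒ 0x28007 (P1/RW1/US1/PS0)
  lvl1: tbl 0x28, slot 8 ⇒ 0x2A007 (P1/RW1/US1/PS0)
  lvl2: tbl 0x2A, slot 14 ⇒ 0x2B007 (P1/RW1/US1/PS0)
  lvl3: tbl 0x2B, slot 3 ⇒ 0x2C007 (P1/RW1/US1/PS0)
  → PA=0x2CDD7  (4 entries read)
#2 VA=0x7838301E8F5 (r,kernel):
  lvl0: tbl 0x26, slot 15 ⇒ 0x2D007 (P1/RW1/US1/PS0)
  lvl1: tbl 0x2D, slot 14 ⇒ 0x2E007 (P1/RW1/US1/PS0)
  lvl2: tbl 0x2E, slot 24 ⇒ 0x32007 (P1/RW1/US1/PS0)
  lvl3: tbl 0x32, slot 30 ⇒ 0x35007 (P1/RW1/US1/PS0)
  → PA=0x358F5  (4 entries read)

Access #0 PA: 0x27327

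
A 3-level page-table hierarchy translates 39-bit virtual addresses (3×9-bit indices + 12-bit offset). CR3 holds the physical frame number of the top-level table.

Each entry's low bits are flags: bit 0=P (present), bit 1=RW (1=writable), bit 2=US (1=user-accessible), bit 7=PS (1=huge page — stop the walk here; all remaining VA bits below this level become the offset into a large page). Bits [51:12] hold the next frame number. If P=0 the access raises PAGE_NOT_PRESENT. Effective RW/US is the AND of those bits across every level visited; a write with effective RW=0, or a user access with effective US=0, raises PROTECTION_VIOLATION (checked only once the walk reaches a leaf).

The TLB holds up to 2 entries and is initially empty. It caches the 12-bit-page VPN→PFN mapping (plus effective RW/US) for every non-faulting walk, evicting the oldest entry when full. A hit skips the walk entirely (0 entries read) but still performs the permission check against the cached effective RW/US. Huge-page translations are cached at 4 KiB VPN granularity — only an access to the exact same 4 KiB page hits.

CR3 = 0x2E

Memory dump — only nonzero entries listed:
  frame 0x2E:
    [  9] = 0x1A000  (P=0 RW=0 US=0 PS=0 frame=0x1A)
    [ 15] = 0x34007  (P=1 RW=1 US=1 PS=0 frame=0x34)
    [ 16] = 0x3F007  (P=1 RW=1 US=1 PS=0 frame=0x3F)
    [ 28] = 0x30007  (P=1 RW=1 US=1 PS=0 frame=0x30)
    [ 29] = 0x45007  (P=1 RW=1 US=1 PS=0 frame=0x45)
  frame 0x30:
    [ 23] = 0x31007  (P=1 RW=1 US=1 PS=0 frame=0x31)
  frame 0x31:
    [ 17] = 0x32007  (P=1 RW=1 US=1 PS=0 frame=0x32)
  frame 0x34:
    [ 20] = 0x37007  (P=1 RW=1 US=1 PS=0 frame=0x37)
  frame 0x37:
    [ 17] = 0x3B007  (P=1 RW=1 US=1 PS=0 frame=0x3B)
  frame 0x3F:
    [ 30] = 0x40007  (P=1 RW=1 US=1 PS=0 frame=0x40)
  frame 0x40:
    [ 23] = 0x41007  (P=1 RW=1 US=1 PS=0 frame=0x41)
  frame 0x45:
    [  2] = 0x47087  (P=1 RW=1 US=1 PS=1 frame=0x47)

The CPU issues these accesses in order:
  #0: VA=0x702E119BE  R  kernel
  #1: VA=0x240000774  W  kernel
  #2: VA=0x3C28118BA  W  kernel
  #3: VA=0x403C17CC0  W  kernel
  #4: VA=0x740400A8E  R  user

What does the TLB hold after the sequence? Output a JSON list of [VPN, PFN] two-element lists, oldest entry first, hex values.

Per-access translation:
#0 VA=0x702E119BE (r,kernel):
  [0] read 0x2E idx=28: raw=0x30007 flags P=1 W=1 U=1 S=0
  [1] read 0x30 idx=23: raw=0x31007 flags P=1 W=1 U=1 S=0
  [2] read 0x31 idx=17: raw=0x32007 flags P=1 W=1 U=1 S=0
  → PA=0x329BE  (3 entries read)
#1 VA=0x240000774 (w,kernel):
  [0] read 0x2E idx=9: raw=0x1A000 flags P=0 W=0 U=0 S=0
  ✗ PAGE_NOT_PRESENT  [1 reads]
#2 VA=0x3C28118BA (w,kernel):
  [0] read 0x2E idx=15: raw=0x34007 flags P=1 W=1 U=1 S=0
  [1] read 0x34 idx=20: raw=0x37007 flags P=1 W=1 U=1 S=0
  [2] read 0x37 idx=17: raw=0x3B007 flags P=1 W=1 U=1 S=0
  → PA=0x3B8BA  (3 entries read)
#3 VA=0x403C17CC0 (w,kernel):
  [0] read 0x2E idx=16: raw=0x3F007 flags P=1 W=1 U=1 S=0
  [1] read 0x3F idx=30: raw=0x40007 flags P=1 W=1 U=1 S=0
  [2] read 0x40 idx=23: raw=0x41007 flags P=1 W=1 U=1 S=0
  → PA=0x41CC0  (3 entries read)
#4 VA=0x740400A8E (r,user):
  [0] read 0x2E idx=29: raw=0x45007 flags P=1 W=1 U=1 S=0
  [1] read 0x45 idx=2: raw=0x47087 flags P=1 W=1 U=1 S=1
  → PA=0x47A8E (huge @L1)  (2 entries read)

TLB: [["0x403C17", "0x41"], ["0x740400", "0x47"]]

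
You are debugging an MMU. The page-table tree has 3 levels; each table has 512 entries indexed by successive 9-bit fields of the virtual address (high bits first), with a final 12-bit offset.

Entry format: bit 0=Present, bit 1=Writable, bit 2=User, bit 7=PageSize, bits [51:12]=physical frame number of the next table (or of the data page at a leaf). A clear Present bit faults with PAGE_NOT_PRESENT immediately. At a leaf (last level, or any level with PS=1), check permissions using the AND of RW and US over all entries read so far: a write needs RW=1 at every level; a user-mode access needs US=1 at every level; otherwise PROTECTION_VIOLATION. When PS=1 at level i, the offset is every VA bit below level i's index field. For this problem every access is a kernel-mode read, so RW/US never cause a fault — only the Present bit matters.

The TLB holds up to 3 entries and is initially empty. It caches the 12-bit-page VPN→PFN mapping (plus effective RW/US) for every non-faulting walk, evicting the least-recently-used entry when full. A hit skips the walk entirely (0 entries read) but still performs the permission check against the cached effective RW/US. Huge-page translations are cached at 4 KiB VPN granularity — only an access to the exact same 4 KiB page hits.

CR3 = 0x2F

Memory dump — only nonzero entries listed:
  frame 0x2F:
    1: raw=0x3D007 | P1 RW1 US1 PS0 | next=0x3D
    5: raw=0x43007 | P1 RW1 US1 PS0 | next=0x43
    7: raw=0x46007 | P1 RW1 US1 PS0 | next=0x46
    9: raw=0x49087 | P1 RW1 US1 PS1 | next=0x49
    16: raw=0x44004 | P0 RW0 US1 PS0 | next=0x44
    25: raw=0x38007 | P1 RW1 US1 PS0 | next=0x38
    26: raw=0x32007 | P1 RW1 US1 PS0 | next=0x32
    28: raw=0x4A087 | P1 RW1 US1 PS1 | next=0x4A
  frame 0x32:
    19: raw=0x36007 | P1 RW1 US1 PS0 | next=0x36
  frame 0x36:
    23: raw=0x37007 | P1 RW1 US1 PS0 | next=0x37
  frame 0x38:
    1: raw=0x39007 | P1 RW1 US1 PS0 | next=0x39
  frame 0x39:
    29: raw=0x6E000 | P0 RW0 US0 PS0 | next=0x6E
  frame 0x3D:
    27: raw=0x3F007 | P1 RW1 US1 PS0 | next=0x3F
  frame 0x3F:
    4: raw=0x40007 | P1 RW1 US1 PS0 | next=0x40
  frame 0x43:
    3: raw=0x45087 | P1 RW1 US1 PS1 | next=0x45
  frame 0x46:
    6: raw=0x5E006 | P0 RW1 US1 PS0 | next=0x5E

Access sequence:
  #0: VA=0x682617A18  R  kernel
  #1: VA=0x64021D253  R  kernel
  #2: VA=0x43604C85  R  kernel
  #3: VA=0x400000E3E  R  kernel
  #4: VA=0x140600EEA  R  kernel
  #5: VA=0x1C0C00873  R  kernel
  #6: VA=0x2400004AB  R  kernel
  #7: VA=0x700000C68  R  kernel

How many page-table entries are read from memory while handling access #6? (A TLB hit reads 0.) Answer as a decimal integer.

Per-access translation:
#0 VA=0x682617A18 (r,kernel):
  L0: frame=0x2F idx=26 entry=0x32007 [P=1 RW=1 US=1 PS=0]
  L1: frame=0x32 idx=19 entry=0x36007 [P=1 RW=1 US=1 PS=0]
  L2: frame=0x36 idx=23 entry=0x37007 [P=1 RW=1 US=1 PS=0]
  ⇒ phys 0x37A18  [3 reads]
#1 VA=0x64021D253 (r,kernel):
  L0: frame=0x2F idx=25 entry=0x38007 [P=1 RW=1 US=1 PS=0]
  L1: frame=0x38 idx=1 entry=0x39007 [P=1 RW=1 US=1 PS=0]
  L2: frame=0x39 idx=29 entry=0x6E000 [P=0 RW=0 US=0 PS=0]
  → PAGE_NOT_PRESENT  (3 entries read)
#2 VA=0x43604C85 (r,kernel):
  L0: frame=0x2F idx=1 entry=0x3D007 [P=1 RW=1 US=1 PS=0]
  L1: frame=0x3D idx=27 entry=0x3F007 [P=1 RW=1 US=1 PS=0]
  L2: frame=0x3F idx=4 entry=0x40007 [P=1 RW=1 US=1 PS=0]
  ⇒ phys 0x40C85  [3 reads]
#3 VA=0x400000E3E (r,kernel):
  L0: frame=0x2F idx=16 entry=0x44004 [P=0 RW=0 US=1 PS=0]
  → PAGE_NOT_PRESENT  (1 entries read)
#4 VA=0x140600EEA (r,kernel):
  L0: frame=0x2F idx=5 entry=0x43007 [P=1 RW=1 US=1 PS=0]
  L1: frame=0x43 idx=3 entry=0x45087 [P=1 RW=1 US=1 PS=1]
  ⇒ phys 0x45EEA (huge @L1)  [2 reads]
#5 VA=0x1C0C00873 (r,kernel):
  L0: frame=0x2F idx=7 entry=0x46007 [P=1 RW=1 US=1 PS=0]
  L1: frame=0x46 idx=6 entry=0x5E006 [P=0 RW=1 US=1 PS=0]
  → PAGE_NOT_PRESENT  (2 entries read)
#6 VA=0x2400004AB (r,kernel):
  L0: frame=0x2F idx=9 entry=0x49087 [P=1 RW=1 US=1 PS=1]
  ⇒ phys 0x494AB (huge @L0)  [1 reads]
#7 VA=0x700000C68 (r,kernel):
  L0: frame=0x2F idx=28 entry=0x4A087 [P=1 RW=1 US=1 PS=1]
  ⇒ phys 0x4AC68 (huge @L0)  [1 reads]

Entries read for #6: 1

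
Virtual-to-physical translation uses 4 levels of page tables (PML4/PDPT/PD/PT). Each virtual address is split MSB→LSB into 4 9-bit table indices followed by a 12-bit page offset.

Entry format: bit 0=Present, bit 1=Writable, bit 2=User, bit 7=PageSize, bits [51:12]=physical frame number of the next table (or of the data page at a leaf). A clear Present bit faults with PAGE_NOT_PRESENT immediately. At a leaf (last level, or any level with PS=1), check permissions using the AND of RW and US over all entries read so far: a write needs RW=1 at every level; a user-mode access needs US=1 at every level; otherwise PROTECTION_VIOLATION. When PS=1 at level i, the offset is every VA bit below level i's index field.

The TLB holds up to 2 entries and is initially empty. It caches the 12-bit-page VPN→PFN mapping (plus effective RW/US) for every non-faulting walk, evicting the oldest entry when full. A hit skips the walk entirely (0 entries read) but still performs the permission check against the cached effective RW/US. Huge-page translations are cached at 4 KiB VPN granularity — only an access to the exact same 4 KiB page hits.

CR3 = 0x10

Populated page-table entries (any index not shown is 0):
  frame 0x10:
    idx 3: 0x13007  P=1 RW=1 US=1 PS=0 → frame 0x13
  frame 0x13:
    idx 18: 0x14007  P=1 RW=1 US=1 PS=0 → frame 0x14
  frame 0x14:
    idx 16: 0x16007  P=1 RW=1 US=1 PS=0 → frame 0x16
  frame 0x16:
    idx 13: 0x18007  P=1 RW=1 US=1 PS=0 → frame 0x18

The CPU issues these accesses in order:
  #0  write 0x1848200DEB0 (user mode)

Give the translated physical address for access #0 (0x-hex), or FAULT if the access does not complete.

Trace:
#0 VA=0x1848200DEB0 (w,user):
  L0: frame=0x10 idx=3 entry=0x13007 [P=1 RW=1 US=1 PS=0]
  L1: frame=0x13 idx=18 entry=0x14007 [P=1 RW=1 US=1 PS=0]
  L2: frame=0x14 idx=16 entry=0x16007 [P=1 RW=1 US=1 PS=0]
  L3: frame=0x16 idx=13 entry=0x18007 [P=1 RW=1 US=1 PS=0]
  ⇒ phys 0x18EB0  [4 reads]

Access #0 PA: 0x18EB0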